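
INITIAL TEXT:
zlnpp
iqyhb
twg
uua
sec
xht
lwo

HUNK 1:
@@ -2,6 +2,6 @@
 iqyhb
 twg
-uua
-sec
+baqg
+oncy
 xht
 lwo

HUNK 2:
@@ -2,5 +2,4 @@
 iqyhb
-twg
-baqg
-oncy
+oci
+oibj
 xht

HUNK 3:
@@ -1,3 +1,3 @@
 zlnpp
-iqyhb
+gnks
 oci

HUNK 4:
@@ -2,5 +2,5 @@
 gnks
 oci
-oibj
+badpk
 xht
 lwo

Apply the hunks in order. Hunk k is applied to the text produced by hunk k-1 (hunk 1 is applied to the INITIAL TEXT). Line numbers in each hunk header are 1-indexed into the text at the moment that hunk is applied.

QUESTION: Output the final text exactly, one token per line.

Hunk 1: at line 2 remove [uua,sec] add [baqg,oncy] -> 7 lines: zlnpp iqyhb twg baqg oncy xht lwo
Hunk 2: at line 2 remove [twg,baqg,oncy] add [oci,oibj] -> 6 lines: zlnpp iqyhb oci oibj xht lwo
Hunk 3: at line 1 remove [iqyhb] add [gnks] -> 6 lines: zlnpp gnks oci oibj xht lwo
Hunk 4: at line 2 remove [oibj] add [badpk] -> 6 lines: zlnpp gnks oci badpk xht lwo

Answer: zlnpp
gnks
oci
badpk
xht
lwo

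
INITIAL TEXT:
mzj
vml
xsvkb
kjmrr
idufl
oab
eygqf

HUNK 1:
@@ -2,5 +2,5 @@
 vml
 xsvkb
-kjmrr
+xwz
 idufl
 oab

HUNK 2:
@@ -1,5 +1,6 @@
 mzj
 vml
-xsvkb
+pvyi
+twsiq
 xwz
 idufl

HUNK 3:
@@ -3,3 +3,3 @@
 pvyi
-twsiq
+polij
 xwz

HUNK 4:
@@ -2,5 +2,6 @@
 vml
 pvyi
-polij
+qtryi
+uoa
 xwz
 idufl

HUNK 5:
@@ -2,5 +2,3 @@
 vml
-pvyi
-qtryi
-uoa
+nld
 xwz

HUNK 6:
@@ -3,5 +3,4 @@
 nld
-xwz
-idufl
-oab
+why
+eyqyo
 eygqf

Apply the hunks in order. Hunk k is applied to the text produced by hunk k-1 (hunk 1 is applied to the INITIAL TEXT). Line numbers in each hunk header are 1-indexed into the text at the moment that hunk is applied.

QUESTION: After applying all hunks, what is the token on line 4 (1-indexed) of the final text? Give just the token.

Hunk 1: at line 2 remove [kjmrr] add [xwz] -> 7 lines: mzj vml xsvkb xwz idufl oab eygqf
Hunk 2: at line 1 remove [xsvkb] add [pvyi,twsiq] -> 8 lines: mzj vml pvyi twsiq xwz idufl oab eygqf
Hunk 3: at line 3 remove [twsiq] add [polij] -> 8 lines: mzj vml pvyi polij xwz idufl oab eygqf
Hunk 4: at line 2 remove [polij] add [qtryi,uoa] -> 9 lines: mzj vml pvyi qtryi uoa xwz idufl oab eygqf
Hunk 5: at line 2 remove [pvyi,qtryi,uoa] add [nld] -> 7 lines: mzj vml nld xwz idufl oab eygqf
Hunk 6: at line 3 remove [xwz,idufl,oab] add [why,eyqyo] -> 6 lines: mzj vml nld why eyqyo eygqf
Final line 4: why

Answer: why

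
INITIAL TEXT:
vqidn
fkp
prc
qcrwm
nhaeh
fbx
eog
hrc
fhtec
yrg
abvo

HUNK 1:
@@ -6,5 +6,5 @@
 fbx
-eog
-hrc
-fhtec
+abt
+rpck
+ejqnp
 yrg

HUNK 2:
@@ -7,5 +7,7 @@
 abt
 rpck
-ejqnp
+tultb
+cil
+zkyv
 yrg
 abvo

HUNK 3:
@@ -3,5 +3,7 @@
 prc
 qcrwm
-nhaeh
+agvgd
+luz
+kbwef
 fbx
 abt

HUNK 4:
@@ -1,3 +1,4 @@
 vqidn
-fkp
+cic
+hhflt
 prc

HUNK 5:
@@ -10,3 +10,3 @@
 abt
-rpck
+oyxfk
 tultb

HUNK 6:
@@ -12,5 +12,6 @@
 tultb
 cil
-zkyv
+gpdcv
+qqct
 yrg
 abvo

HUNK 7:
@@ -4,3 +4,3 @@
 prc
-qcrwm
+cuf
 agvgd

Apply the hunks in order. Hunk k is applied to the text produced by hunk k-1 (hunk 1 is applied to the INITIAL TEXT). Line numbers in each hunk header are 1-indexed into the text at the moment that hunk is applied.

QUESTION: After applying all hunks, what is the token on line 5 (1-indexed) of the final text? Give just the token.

Hunk 1: at line 6 remove [eog,hrc,fhtec] add [abt,rpck,ejqnp] -> 11 lines: vqidn fkp prc qcrwm nhaeh fbx abt rpck ejqnp yrg abvo
Hunk 2: at line 7 remove [ejqnp] add [tultb,cil,zkyv] -> 13 lines: vqidn fkp prc qcrwm nhaeh fbx abt rpck tultb cil zkyv yrg abvo
Hunk 3: at line 3 remove [nhaeh] add [agvgd,luz,kbwef] -> 15 lines: vqidn fkp prc qcrwm agvgd luz kbwef fbx abt rpck tultb cil zkyv yrg abvo
Hunk 4: at line 1 remove [fkp] add [cic,hhflt] -> 16 lines: vqidn cic hhflt prc qcrwm agvgd luz kbwef fbx abt rpck tultb cil zkyv yrg abvo
Hunk 5: at line 10 remove [rpck] add [oyxfk] -> 16 lines: vqidn cic hhflt prc qcrwm agvgd luz kbwef fbx abt oyxfk tultb cil zkyv yrg abvo
Hunk 6: at line 12 remove [zkyv] add [gpdcv,qqct] -> 17 lines: vqidn cic hhflt prc qcrwm agvgd luz kbwef fbx abt oyxfk tultb cil gpdcv qqct yrg abvo
Hunk 7: at line 4 remove [qcrwm] add [cuf] -> 17 lines: vqidn cic hhflt prc cuf agvgd luz kbwef fbx abt oyxfk tultb cil gpdcv qqct yrg abvo
Final line 5: cuf

Answer: cuf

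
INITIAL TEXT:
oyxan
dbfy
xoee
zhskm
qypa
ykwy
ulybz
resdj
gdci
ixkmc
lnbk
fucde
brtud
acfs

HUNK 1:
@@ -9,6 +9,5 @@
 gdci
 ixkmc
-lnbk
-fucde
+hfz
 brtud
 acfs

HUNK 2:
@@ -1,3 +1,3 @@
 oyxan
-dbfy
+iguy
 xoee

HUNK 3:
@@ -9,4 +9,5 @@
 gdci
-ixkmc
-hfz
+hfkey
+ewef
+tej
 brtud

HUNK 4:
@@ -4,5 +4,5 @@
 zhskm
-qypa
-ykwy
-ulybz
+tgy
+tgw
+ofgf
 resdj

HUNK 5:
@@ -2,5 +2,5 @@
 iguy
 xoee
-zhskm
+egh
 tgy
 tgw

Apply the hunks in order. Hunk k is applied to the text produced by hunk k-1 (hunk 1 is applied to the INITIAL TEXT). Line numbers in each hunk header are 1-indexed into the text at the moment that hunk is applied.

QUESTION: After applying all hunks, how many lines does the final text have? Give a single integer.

Answer: 14

Derivation:
Hunk 1: at line 9 remove [lnbk,fucde] add [hfz] -> 13 lines: oyxan dbfy xoee zhskm qypa ykwy ulybz resdj gdci ixkmc hfz brtud acfs
Hunk 2: at line 1 remove [dbfy] add [iguy] -> 13 lines: oyxan iguy xoee zhskm qypa ykwy ulybz resdj gdci ixkmc hfz brtud acfs
Hunk 3: at line 9 remove [ixkmc,hfz] add [hfkey,ewef,tej] -> 14 lines: oyxan iguy xoee zhskm qypa ykwy ulybz resdj gdci hfkey ewef tej brtud acfs
Hunk 4: at line 4 remove [qypa,ykwy,ulybz] add [tgy,tgw,ofgf] -> 14 lines: oyxan iguy xoee zhskm tgy tgw ofgf resdj gdci hfkey ewef tej brtud acfs
Hunk 5: at line 2 remove [zhskm] add [egh] -> 14 lines: oyxan iguy xoee egh tgy tgw ofgf resdj gdci hfkey ewef tej brtud acfs
Final line count: 14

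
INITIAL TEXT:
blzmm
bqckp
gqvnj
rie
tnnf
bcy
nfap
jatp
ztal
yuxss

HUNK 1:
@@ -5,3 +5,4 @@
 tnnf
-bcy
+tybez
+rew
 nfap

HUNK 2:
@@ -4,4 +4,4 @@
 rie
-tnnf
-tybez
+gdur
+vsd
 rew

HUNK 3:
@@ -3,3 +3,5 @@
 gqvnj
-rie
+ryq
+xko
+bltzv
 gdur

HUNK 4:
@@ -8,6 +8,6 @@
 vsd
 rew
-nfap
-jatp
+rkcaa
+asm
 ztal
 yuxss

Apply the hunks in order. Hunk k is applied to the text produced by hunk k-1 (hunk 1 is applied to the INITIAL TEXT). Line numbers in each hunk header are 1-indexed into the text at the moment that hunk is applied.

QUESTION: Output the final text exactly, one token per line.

Answer: blzmm
bqckp
gqvnj
ryq
xko
bltzv
gdur
vsd
rew
rkcaa
asm
ztal
yuxss

Derivation:
Hunk 1: at line 5 remove [bcy] add [tybez,rew] -> 11 lines: blzmm bqckp gqvnj rie tnnf tybez rew nfap jatp ztal yuxss
Hunk 2: at line 4 remove [tnnf,tybez] add [gdur,vsd] -> 11 lines: blzmm bqckp gqvnj rie gdur vsd rew nfap jatp ztal yuxss
Hunk 3: at line 3 remove [rie] add [ryq,xko,bltzv] -> 13 lines: blzmm bqckp gqvnj ryq xko bltzv gdur vsd rew nfap jatp ztal yuxss
Hunk 4: at line 8 remove [nfap,jatp] add [rkcaa,asm] -> 13 lines: blzmm bqckp gqvnj ryq xko bltzv gdur vsd rew rkcaa asm ztal yuxss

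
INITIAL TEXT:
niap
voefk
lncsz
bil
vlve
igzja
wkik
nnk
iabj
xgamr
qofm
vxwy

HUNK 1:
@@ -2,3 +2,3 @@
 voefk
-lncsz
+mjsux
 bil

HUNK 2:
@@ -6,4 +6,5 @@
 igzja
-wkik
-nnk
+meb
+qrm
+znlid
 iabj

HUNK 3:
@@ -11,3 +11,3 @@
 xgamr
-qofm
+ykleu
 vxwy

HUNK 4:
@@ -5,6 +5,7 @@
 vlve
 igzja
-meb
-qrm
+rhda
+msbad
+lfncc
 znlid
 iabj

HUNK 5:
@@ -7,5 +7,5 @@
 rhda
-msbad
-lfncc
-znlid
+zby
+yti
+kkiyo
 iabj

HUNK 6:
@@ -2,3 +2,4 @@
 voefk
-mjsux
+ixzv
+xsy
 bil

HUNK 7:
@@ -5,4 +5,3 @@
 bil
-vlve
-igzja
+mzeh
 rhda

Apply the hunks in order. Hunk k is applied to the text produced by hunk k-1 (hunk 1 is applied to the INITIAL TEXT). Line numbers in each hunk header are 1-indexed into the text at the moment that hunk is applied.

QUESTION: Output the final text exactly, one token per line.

Hunk 1: at line 2 remove [lncsz] add [mjsux] -> 12 lines: niap voefk mjsux bil vlve igzja wkik nnk iabj xgamr qofm vxwy
Hunk 2: at line 6 remove [wkik,nnk] add [meb,qrm,znlid] -> 13 lines: niap voefk mjsux bil vlve igzja meb qrm znlid iabj xgamr qofm vxwy
Hunk 3: at line 11 remove [qofm] add [ykleu] -> 13 lines: niap voefk mjsux bil vlve igzja meb qrm znlid iabj xgamr ykleu vxwy
Hunk 4: at line 5 remove [meb,qrm] add [rhda,msbad,lfncc] -> 14 lines: niap voefk mjsux bil vlve igzja rhda msbad lfncc znlid iabj xgamr ykleu vxwy
Hunk 5: at line 7 remove [msbad,lfncc,znlid] add [zby,yti,kkiyo] -> 14 lines: niap voefk mjsux bil vlve igzja rhda zby yti kkiyo iabj xgamr ykleu vxwy
Hunk 6: at line 2 remove [mjsux] add [ixzv,xsy] -> 15 lines: niap voefk ixzv xsy bil vlve igzja rhda zby yti kkiyo iabj xgamr ykleu vxwy
Hunk 7: at line 5 remove [vlve,igzja] add [mzeh] -> 14 lines: niap voefk ixzv xsy bil mzeh rhda zby yti kkiyo iabj xgamr ykleu vxwy

Answer: niap
voefk
ixzv
xsy
bil
mzeh
rhda
zby
yti
kkiyo
iabj
xgamr
ykleu
vxwy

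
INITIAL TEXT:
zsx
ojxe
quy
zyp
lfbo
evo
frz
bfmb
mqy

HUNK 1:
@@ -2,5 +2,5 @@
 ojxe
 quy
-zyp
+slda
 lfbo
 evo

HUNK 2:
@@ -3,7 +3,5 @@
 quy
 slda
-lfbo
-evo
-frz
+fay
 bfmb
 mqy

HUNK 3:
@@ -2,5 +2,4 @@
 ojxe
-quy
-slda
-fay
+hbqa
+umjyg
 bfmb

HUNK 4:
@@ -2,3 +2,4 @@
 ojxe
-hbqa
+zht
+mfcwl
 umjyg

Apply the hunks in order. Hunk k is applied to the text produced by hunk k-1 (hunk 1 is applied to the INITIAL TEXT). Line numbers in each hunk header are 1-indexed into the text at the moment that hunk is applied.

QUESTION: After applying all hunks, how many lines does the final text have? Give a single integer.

Hunk 1: at line 2 remove [zyp] add [slda] -> 9 lines: zsx ojxe quy slda lfbo evo frz bfmb mqy
Hunk 2: at line 3 remove [lfbo,evo,frz] add [fay] -> 7 lines: zsx ojxe quy slda fay bfmb mqy
Hunk 3: at line 2 remove [quy,slda,fay] add [hbqa,umjyg] -> 6 lines: zsx ojxe hbqa umjyg bfmb mqy
Hunk 4: at line 2 remove [hbqa] add [zht,mfcwl] -> 7 lines: zsx ojxe zht mfcwl umjyg bfmb mqy
Final line count: 7

Answer: 7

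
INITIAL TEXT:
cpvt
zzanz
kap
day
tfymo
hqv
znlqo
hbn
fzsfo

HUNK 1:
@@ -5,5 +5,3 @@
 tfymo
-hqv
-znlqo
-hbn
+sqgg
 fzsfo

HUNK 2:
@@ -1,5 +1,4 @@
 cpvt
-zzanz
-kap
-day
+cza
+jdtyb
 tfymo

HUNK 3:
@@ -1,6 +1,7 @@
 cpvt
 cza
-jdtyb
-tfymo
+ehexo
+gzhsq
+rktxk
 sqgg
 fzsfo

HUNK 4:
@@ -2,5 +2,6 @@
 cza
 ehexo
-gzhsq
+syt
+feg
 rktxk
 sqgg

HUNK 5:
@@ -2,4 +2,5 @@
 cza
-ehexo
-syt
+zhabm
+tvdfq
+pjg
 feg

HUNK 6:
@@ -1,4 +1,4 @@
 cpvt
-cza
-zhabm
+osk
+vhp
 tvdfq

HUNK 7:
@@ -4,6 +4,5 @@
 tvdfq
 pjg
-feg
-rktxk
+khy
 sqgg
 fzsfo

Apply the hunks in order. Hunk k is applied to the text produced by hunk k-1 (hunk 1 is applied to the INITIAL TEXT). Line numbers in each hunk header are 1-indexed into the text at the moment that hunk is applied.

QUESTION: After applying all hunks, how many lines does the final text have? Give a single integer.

Answer: 8

Derivation:
Hunk 1: at line 5 remove [hqv,znlqo,hbn] add [sqgg] -> 7 lines: cpvt zzanz kap day tfymo sqgg fzsfo
Hunk 2: at line 1 remove [zzanz,kap,day] add [cza,jdtyb] -> 6 lines: cpvt cza jdtyb tfymo sqgg fzsfo
Hunk 3: at line 1 remove [jdtyb,tfymo] add [ehexo,gzhsq,rktxk] -> 7 lines: cpvt cza ehexo gzhsq rktxk sqgg fzsfo
Hunk 4: at line 2 remove [gzhsq] add [syt,feg] -> 8 lines: cpvt cza ehexo syt feg rktxk sqgg fzsfo
Hunk 5: at line 2 remove [ehexo,syt] add [zhabm,tvdfq,pjg] -> 9 lines: cpvt cza zhabm tvdfq pjg feg rktxk sqgg fzsfo
Hunk 6: at line 1 remove [cza,zhabm] add [osk,vhp] -> 9 lines: cpvt osk vhp tvdfq pjg feg rktxk sqgg fzsfo
Hunk 7: at line 4 remove [feg,rktxk] add [khy] -> 8 lines: cpvt osk vhp tvdfq pjg khy sqgg fzsfo
Final line count: 8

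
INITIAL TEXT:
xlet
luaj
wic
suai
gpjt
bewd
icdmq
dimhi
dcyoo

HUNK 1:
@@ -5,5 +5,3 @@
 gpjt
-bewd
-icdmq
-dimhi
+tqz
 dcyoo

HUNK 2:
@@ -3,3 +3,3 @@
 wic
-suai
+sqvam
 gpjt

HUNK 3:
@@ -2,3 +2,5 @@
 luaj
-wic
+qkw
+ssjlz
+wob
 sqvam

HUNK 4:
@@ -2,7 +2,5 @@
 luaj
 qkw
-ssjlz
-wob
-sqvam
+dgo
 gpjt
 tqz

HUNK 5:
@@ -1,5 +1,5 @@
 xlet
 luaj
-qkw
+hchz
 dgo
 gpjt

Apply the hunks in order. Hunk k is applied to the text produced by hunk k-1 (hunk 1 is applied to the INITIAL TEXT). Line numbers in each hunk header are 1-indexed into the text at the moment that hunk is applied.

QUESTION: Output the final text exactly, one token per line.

Hunk 1: at line 5 remove [bewd,icdmq,dimhi] add [tqz] -> 7 lines: xlet luaj wic suai gpjt tqz dcyoo
Hunk 2: at line 3 remove [suai] add [sqvam] -> 7 lines: xlet luaj wic sqvam gpjt tqz dcyoo
Hunk 3: at line 2 remove [wic] add [qkw,ssjlz,wob] -> 9 lines: xlet luaj qkw ssjlz wob sqvam gpjt tqz dcyoo
Hunk 4: at line 2 remove [ssjlz,wob,sqvam] add [dgo] -> 7 lines: xlet luaj qkw dgo gpjt tqz dcyoo
Hunk 5: at line 1 remove [qkw] add [hchz] -> 7 lines: xlet luaj hchz dgo gpjt tqz dcyoo

Answer: xlet
luaj
hchz
dgo
gpjt
tqz
dcyoo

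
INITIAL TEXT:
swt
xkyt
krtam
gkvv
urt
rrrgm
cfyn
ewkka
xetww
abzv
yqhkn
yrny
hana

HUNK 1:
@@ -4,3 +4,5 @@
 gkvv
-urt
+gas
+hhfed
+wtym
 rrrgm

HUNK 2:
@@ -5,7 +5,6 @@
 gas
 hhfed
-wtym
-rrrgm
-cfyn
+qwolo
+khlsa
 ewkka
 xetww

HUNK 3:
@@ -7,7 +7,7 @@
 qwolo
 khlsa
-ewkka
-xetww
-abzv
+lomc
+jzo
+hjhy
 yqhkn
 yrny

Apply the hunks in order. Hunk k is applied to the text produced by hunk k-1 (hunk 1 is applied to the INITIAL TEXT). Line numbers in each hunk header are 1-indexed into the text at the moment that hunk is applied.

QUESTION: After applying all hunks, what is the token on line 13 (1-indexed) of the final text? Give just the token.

Answer: yrny

Derivation:
Hunk 1: at line 4 remove [urt] add [gas,hhfed,wtym] -> 15 lines: swt xkyt krtam gkvv gas hhfed wtym rrrgm cfyn ewkka xetww abzv yqhkn yrny hana
Hunk 2: at line 5 remove [wtym,rrrgm,cfyn] add [qwolo,khlsa] -> 14 lines: swt xkyt krtam gkvv gas hhfed qwolo khlsa ewkka xetww abzv yqhkn yrny hana
Hunk 3: at line 7 remove [ewkka,xetww,abzv] add [lomc,jzo,hjhy] -> 14 lines: swt xkyt krtam gkvv gas hhfed qwolo khlsa lomc jzo hjhy yqhkn yrny hana
Final line 13: yrny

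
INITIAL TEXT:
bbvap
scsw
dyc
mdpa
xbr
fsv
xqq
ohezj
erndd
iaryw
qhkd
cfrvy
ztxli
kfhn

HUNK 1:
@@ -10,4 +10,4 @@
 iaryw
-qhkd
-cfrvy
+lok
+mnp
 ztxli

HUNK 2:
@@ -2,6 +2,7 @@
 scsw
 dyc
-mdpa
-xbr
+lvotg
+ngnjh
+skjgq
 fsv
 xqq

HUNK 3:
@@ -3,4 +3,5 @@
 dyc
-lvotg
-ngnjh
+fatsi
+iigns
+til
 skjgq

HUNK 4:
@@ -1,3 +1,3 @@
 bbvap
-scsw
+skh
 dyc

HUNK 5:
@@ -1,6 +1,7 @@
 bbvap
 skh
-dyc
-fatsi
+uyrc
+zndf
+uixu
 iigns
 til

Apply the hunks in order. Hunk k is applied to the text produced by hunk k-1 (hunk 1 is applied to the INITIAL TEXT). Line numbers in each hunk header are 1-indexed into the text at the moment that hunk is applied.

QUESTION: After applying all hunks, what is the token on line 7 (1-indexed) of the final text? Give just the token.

Hunk 1: at line 10 remove [qhkd,cfrvy] add [lok,mnp] -> 14 lines: bbvap scsw dyc mdpa xbr fsv xqq ohezj erndd iaryw lok mnp ztxli kfhn
Hunk 2: at line 2 remove [mdpa,xbr] add [lvotg,ngnjh,skjgq] -> 15 lines: bbvap scsw dyc lvotg ngnjh skjgq fsv xqq ohezj erndd iaryw lok mnp ztxli kfhn
Hunk 3: at line 3 remove [lvotg,ngnjh] add [fatsi,iigns,til] -> 16 lines: bbvap scsw dyc fatsi iigns til skjgq fsv xqq ohezj erndd iaryw lok mnp ztxli kfhn
Hunk 4: at line 1 remove [scsw] add [skh] -> 16 lines: bbvap skh dyc fatsi iigns til skjgq fsv xqq ohezj erndd iaryw lok mnp ztxli kfhn
Hunk 5: at line 1 remove [dyc,fatsi] add [uyrc,zndf,uixu] -> 17 lines: bbvap skh uyrc zndf uixu iigns til skjgq fsv xqq ohezj erndd iaryw lok mnp ztxli kfhn
Final line 7: til

Answer: til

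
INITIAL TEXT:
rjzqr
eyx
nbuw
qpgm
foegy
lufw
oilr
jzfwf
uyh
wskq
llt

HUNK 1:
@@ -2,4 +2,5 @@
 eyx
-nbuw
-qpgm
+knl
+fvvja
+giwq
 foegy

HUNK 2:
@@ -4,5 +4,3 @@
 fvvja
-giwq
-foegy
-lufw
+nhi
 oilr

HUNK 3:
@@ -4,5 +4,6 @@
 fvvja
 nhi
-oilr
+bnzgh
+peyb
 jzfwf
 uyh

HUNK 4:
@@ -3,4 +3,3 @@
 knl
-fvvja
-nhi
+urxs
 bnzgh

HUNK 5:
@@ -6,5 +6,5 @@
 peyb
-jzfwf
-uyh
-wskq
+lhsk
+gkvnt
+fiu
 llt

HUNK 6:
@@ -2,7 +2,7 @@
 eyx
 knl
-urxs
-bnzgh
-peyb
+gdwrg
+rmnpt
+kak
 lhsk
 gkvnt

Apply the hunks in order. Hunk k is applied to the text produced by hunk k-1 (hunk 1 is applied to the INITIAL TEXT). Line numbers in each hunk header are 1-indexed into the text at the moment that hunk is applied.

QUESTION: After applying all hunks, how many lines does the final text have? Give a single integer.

Answer: 10

Derivation:
Hunk 1: at line 2 remove [nbuw,qpgm] add [knl,fvvja,giwq] -> 12 lines: rjzqr eyx knl fvvja giwq foegy lufw oilr jzfwf uyh wskq llt
Hunk 2: at line 4 remove [giwq,foegy,lufw] add [nhi] -> 10 lines: rjzqr eyx knl fvvja nhi oilr jzfwf uyh wskq llt
Hunk 3: at line 4 remove [oilr] add [bnzgh,peyb] -> 11 lines: rjzqr eyx knl fvvja nhi bnzgh peyb jzfwf uyh wskq llt
Hunk 4: at line 3 remove [fvvja,nhi] add [urxs] -> 10 lines: rjzqr eyx knl urxs bnzgh peyb jzfwf uyh wskq llt
Hunk 5: at line 6 remove [jzfwf,uyh,wskq] add [lhsk,gkvnt,fiu] -> 10 lines: rjzqr eyx knl urxs bnzgh peyb lhsk gkvnt fiu llt
Hunk 6: at line 2 remove [urxs,bnzgh,peyb] add [gdwrg,rmnpt,kak] -> 10 lines: rjzqr eyx knl gdwrg rmnpt kak lhsk gkvnt fiu llt
Final line count: 10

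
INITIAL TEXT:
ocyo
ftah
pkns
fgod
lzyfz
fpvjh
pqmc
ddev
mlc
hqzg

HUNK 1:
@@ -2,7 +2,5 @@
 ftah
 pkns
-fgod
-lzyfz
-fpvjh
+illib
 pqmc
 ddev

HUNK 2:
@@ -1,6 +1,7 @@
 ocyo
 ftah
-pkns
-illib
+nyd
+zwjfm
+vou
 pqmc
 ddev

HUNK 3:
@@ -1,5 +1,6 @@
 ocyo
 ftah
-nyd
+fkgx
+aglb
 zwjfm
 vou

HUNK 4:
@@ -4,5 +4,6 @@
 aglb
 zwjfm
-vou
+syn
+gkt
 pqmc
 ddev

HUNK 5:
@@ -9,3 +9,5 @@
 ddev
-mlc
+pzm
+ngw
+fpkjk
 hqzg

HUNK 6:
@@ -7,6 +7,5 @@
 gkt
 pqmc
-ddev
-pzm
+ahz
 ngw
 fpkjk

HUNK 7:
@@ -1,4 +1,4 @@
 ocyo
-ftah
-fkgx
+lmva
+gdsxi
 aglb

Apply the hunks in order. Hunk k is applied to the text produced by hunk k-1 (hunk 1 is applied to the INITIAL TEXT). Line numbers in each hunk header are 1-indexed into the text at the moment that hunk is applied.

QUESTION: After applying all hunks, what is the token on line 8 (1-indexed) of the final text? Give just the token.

Hunk 1: at line 2 remove [fgod,lzyfz,fpvjh] add [illib] -> 8 lines: ocyo ftah pkns illib pqmc ddev mlc hqzg
Hunk 2: at line 1 remove [pkns,illib] add [nyd,zwjfm,vou] -> 9 lines: ocyo ftah nyd zwjfm vou pqmc ddev mlc hqzg
Hunk 3: at line 1 remove [nyd] add [fkgx,aglb] -> 10 lines: ocyo ftah fkgx aglb zwjfm vou pqmc ddev mlc hqzg
Hunk 4: at line 4 remove [vou] add [syn,gkt] -> 11 lines: ocyo ftah fkgx aglb zwjfm syn gkt pqmc ddev mlc hqzg
Hunk 5: at line 9 remove [mlc] add [pzm,ngw,fpkjk] -> 13 lines: ocyo ftah fkgx aglb zwjfm syn gkt pqmc ddev pzm ngw fpkjk hqzg
Hunk 6: at line 7 remove [ddev,pzm] add [ahz] -> 12 lines: ocyo ftah fkgx aglb zwjfm syn gkt pqmc ahz ngw fpkjk hqzg
Hunk 7: at line 1 remove [ftah,fkgx] add [lmva,gdsxi] -> 12 lines: ocyo lmva gdsxi aglb zwjfm syn gkt pqmc ahz ngw fpkjk hqzg
Final line 8: pqmc

Answer: pqmc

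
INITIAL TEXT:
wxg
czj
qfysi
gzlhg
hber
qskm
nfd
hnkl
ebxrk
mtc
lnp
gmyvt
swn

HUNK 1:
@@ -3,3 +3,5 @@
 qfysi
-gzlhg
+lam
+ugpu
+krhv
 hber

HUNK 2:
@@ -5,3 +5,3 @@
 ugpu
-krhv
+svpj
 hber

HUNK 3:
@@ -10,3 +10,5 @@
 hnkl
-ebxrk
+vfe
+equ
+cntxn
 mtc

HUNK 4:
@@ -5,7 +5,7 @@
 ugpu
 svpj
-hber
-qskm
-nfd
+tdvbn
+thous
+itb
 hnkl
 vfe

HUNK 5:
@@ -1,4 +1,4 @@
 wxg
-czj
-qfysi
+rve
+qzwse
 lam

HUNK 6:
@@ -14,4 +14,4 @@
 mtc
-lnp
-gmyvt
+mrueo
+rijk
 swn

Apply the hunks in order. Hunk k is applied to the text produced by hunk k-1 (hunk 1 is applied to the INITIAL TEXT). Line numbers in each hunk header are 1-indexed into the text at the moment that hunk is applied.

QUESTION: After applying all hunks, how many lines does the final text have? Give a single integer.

Hunk 1: at line 3 remove [gzlhg] add [lam,ugpu,krhv] -> 15 lines: wxg czj qfysi lam ugpu krhv hber qskm nfd hnkl ebxrk mtc lnp gmyvt swn
Hunk 2: at line 5 remove [krhv] add [svpj] -> 15 lines: wxg czj qfysi lam ugpu svpj hber qskm nfd hnkl ebxrk mtc lnp gmyvt swn
Hunk 3: at line 10 remove [ebxrk] add [vfe,equ,cntxn] -> 17 lines: wxg czj qfysi lam ugpu svpj hber qskm nfd hnkl vfe equ cntxn mtc lnp gmyvt swn
Hunk 4: at line 5 remove [hber,qskm,nfd] add [tdvbn,thous,itb] -> 17 lines: wxg czj qfysi lam ugpu svpj tdvbn thous itb hnkl vfe equ cntxn mtc lnp gmyvt swn
Hunk 5: at line 1 remove [czj,qfysi] add [rve,qzwse] -> 17 lines: wxg rve qzwse lam ugpu svpj tdvbn thous itb hnkl vfe equ cntxn mtc lnp gmyvt swn
Hunk 6: at line 14 remove [lnp,gmyvt] add [mrueo,rijk] -> 17 lines: wxg rve qzwse lam ugpu svpj tdvbn thous itb hnkl vfe equ cntxn mtc mrueo rijk swn
Final line count: 17

Answer: 17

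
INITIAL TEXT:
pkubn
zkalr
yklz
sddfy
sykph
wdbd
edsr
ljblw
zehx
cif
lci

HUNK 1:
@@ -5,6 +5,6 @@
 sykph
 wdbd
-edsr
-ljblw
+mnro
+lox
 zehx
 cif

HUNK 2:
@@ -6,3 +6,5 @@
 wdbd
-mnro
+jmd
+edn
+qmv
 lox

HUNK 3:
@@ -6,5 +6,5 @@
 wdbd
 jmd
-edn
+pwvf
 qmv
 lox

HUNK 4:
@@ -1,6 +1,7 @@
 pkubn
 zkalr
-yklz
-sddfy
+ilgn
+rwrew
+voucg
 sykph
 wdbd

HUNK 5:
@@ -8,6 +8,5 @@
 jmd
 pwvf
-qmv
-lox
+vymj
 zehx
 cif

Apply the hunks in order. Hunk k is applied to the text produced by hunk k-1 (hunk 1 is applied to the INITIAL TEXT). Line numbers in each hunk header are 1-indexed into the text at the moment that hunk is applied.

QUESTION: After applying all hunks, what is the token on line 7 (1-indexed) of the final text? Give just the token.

Answer: wdbd

Derivation:
Hunk 1: at line 5 remove [edsr,ljblw] add [mnro,lox] -> 11 lines: pkubn zkalr yklz sddfy sykph wdbd mnro lox zehx cif lci
Hunk 2: at line 6 remove [mnro] add [jmd,edn,qmv] -> 13 lines: pkubn zkalr yklz sddfy sykph wdbd jmd edn qmv lox zehx cif lci
Hunk 3: at line 6 remove [edn] add [pwvf] -> 13 lines: pkubn zkalr yklz sddfy sykph wdbd jmd pwvf qmv lox zehx cif lci
Hunk 4: at line 1 remove [yklz,sddfy] add [ilgn,rwrew,voucg] -> 14 lines: pkubn zkalr ilgn rwrew voucg sykph wdbd jmd pwvf qmv lox zehx cif lci
Hunk 5: at line 8 remove [qmv,lox] add [vymj] -> 13 lines: pkubn zkalr ilgn rwrew voucg sykph wdbd jmd pwvf vymj zehx cif lci
Final line 7: wdbd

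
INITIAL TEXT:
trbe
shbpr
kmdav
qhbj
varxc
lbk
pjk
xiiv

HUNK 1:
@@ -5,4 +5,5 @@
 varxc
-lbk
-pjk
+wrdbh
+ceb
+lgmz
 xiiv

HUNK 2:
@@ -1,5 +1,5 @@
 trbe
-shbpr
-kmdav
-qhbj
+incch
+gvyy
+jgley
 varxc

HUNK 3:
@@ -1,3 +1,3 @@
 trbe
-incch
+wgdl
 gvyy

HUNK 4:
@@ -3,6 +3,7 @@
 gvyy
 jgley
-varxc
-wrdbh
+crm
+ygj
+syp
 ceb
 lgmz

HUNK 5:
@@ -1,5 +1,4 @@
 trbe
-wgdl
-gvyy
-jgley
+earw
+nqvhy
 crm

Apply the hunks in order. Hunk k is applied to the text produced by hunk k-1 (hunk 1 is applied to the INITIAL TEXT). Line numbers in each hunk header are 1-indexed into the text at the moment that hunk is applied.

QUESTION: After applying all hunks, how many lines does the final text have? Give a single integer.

Hunk 1: at line 5 remove [lbk,pjk] add [wrdbh,ceb,lgmz] -> 9 lines: trbe shbpr kmdav qhbj varxc wrdbh ceb lgmz xiiv
Hunk 2: at line 1 remove [shbpr,kmdav,qhbj] add [incch,gvyy,jgley] -> 9 lines: trbe incch gvyy jgley varxc wrdbh ceb lgmz xiiv
Hunk 3: at line 1 remove [incch] add [wgdl] -> 9 lines: trbe wgdl gvyy jgley varxc wrdbh ceb lgmz xiiv
Hunk 4: at line 3 remove [varxc,wrdbh] add [crm,ygj,syp] -> 10 lines: trbe wgdl gvyy jgley crm ygj syp ceb lgmz xiiv
Hunk 5: at line 1 remove [wgdl,gvyy,jgley] add [earw,nqvhy] -> 9 lines: trbe earw nqvhy crm ygj syp ceb lgmz xiiv
Final line count: 9

Answer: 9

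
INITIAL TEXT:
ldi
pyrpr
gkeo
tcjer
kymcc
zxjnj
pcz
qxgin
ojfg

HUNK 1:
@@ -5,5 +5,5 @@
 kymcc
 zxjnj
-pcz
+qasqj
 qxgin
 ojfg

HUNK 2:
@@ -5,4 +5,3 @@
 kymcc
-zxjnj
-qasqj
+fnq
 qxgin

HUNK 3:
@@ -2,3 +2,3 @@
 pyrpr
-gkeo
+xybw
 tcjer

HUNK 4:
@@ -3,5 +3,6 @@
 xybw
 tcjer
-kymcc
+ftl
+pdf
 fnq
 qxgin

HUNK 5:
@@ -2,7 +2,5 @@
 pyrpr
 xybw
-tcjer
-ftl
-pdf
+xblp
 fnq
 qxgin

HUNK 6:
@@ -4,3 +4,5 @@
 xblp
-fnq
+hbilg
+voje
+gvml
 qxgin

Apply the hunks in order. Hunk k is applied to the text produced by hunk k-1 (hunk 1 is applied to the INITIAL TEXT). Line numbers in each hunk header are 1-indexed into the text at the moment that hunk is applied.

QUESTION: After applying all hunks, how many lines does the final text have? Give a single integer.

Answer: 9

Derivation:
Hunk 1: at line 5 remove [pcz] add [qasqj] -> 9 lines: ldi pyrpr gkeo tcjer kymcc zxjnj qasqj qxgin ojfg
Hunk 2: at line 5 remove [zxjnj,qasqj] add [fnq] -> 8 lines: ldi pyrpr gkeo tcjer kymcc fnq qxgin ojfg
Hunk 3: at line 2 remove [gkeo] add [xybw] -> 8 lines: ldi pyrpr xybw tcjer kymcc fnq qxgin ojfg
Hunk 4: at line 3 remove [kymcc] add [ftl,pdf] -> 9 lines: ldi pyrpr xybw tcjer ftl pdf fnq qxgin ojfg
Hunk 5: at line 2 remove [tcjer,ftl,pdf] add [xblp] -> 7 lines: ldi pyrpr xybw xblp fnq qxgin ojfg
Hunk 6: at line 4 remove [fnq] add [hbilg,voje,gvml] -> 9 lines: ldi pyrpr xybw xblp hbilg voje gvml qxgin ojfg
Final line count: 9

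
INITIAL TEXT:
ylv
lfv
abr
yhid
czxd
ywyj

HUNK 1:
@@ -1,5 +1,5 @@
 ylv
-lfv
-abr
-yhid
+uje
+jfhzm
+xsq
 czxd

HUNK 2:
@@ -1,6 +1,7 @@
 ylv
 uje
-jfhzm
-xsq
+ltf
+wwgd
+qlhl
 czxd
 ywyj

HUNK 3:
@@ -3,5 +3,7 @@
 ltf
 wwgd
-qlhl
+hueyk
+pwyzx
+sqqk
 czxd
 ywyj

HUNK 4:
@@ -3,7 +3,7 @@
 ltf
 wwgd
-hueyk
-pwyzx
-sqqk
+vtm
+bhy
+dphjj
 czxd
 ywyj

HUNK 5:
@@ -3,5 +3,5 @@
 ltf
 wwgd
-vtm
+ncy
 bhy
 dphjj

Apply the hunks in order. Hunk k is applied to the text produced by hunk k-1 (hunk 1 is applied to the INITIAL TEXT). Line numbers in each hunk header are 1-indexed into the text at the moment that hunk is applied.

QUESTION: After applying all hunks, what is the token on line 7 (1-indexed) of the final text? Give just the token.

Answer: dphjj

Derivation:
Hunk 1: at line 1 remove [lfv,abr,yhid] add [uje,jfhzm,xsq] -> 6 lines: ylv uje jfhzm xsq czxd ywyj
Hunk 2: at line 1 remove [jfhzm,xsq] add [ltf,wwgd,qlhl] -> 7 lines: ylv uje ltf wwgd qlhl czxd ywyj
Hunk 3: at line 3 remove [qlhl] add [hueyk,pwyzx,sqqk] -> 9 lines: ylv uje ltf wwgd hueyk pwyzx sqqk czxd ywyj
Hunk 4: at line 3 remove [hueyk,pwyzx,sqqk] add [vtm,bhy,dphjj] -> 9 lines: ylv uje ltf wwgd vtm bhy dphjj czxd ywyj
Hunk 5: at line 3 remove [vtm] add [ncy] -> 9 lines: ylv uje ltf wwgd ncy bhy dphjj czxd ywyj
Final line 7: dphjj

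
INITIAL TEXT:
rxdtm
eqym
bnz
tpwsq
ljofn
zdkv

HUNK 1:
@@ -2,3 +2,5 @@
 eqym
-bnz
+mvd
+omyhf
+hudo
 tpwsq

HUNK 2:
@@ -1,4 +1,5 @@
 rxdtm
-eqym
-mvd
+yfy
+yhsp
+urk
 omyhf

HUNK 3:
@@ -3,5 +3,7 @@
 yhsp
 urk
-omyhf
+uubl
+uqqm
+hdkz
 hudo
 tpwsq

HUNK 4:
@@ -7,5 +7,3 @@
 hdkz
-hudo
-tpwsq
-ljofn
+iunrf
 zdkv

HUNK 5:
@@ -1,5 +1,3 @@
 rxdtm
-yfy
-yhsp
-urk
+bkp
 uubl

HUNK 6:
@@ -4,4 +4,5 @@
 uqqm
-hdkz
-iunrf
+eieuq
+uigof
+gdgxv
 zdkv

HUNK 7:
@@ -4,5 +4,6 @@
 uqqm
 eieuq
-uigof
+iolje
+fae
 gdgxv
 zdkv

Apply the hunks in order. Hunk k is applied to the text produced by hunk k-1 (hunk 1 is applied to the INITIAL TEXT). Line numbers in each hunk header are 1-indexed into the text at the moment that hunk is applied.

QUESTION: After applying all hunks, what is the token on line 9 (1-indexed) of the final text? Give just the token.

Answer: zdkv

Derivation:
Hunk 1: at line 2 remove [bnz] add [mvd,omyhf,hudo] -> 8 lines: rxdtm eqym mvd omyhf hudo tpwsq ljofn zdkv
Hunk 2: at line 1 remove [eqym,mvd] add [yfy,yhsp,urk] -> 9 lines: rxdtm yfy yhsp urk omyhf hudo tpwsq ljofn zdkv
Hunk 3: at line 3 remove [omyhf] add [uubl,uqqm,hdkz] -> 11 lines: rxdtm yfy yhsp urk uubl uqqm hdkz hudo tpwsq ljofn zdkv
Hunk 4: at line 7 remove [hudo,tpwsq,ljofn] add [iunrf] -> 9 lines: rxdtm yfy yhsp urk uubl uqqm hdkz iunrf zdkv
Hunk 5: at line 1 remove [yfy,yhsp,urk] add [bkp] -> 7 lines: rxdtm bkp uubl uqqm hdkz iunrf zdkv
Hunk 6: at line 4 remove [hdkz,iunrf] add [eieuq,uigof,gdgxv] -> 8 lines: rxdtm bkp uubl uqqm eieuq uigof gdgxv zdkv
Hunk 7: at line 4 remove [uigof] add [iolje,fae] -> 9 lines: rxdtm bkp uubl uqqm eieuq iolje fae gdgxv zdkv
Final line 9: zdkv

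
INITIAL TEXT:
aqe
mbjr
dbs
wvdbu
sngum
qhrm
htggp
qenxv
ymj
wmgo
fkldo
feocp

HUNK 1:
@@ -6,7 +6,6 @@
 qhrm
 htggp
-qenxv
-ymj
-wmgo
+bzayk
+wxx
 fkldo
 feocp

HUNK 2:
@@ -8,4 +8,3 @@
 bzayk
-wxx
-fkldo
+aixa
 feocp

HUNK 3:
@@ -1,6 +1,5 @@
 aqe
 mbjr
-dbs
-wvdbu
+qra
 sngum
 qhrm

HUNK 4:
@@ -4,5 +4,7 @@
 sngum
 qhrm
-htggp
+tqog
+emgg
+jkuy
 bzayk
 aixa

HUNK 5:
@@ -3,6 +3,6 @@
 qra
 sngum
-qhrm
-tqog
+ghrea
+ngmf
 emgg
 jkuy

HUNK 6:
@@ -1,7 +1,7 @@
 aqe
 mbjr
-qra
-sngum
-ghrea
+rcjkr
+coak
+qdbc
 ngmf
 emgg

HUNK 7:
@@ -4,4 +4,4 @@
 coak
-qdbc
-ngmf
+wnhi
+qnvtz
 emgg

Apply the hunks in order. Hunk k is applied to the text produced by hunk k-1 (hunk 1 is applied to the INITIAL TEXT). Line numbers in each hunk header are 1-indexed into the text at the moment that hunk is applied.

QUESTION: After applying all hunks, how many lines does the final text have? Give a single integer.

Answer: 11

Derivation:
Hunk 1: at line 6 remove [qenxv,ymj,wmgo] add [bzayk,wxx] -> 11 lines: aqe mbjr dbs wvdbu sngum qhrm htggp bzayk wxx fkldo feocp
Hunk 2: at line 8 remove [wxx,fkldo] add [aixa] -> 10 lines: aqe mbjr dbs wvdbu sngum qhrm htggp bzayk aixa feocp
Hunk 3: at line 1 remove [dbs,wvdbu] add [qra] -> 9 lines: aqe mbjr qra sngum qhrm htggp bzayk aixa feocp
Hunk 4: at line 4 remove [htggp] add [tqog,emgg,jkuy] -> 11 lines: aqe mbjr qra sngum qhrm tqog emgg jkuy bzayk aixa feocp
Hunk 5: at line 3 remove [qhrm,tqog] add [ghrea,ngmf] -> 11 lines: aqe mbjr qra sngum ghrea ngmf emgg jkuy bzayk aixa feocp
Hunk 6: at line 1 remove [qra,sngum,ghrea] add [rcjkr,coak,qdbc] -> 11 lines: aqe mbjr rcjkr coak qdbc ngmf emgg jkuy bzayk aixa feocp
Hunk 7: at line 4 remove [qdbc,ngmf] add [wnhi,qnvtz] -> 11 lines: aqe mbjr rcjkr coak wnhi qnvtz emgg jkuy bzayk aixa feocp
Final line count: 11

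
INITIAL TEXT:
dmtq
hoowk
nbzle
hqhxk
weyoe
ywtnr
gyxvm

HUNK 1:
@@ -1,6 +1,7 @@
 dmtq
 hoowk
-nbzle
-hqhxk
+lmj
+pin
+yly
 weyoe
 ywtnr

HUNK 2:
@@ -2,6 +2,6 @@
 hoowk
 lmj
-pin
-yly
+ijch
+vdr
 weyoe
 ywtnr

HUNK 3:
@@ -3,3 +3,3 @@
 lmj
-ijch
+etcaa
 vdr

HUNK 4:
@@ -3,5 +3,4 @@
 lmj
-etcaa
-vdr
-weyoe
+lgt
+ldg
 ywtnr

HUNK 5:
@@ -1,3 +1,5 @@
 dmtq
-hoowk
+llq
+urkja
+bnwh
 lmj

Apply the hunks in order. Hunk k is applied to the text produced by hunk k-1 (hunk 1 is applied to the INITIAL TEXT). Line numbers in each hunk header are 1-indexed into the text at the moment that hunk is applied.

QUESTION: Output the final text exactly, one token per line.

Hunk 1: at line 1 remove [nbzle,hqhxk] add [lmj,pin,yly] -> 8 lines: dmtq hoowk lmj pin yly weyoe ywtnr gyxvm
Hunk 2: at line 2 remove [pin,yly] add [ijch,vdr] -> 8 lines: dmtq hoowk lmj ijch vdr weyoe ywtnr gyxvm
Hunk 3: at line 3 remove [ijch] add [etcaa] -> 8 lines: dmtq hoowk lmj etcaa vdr weyoe ywtnr gyxvm
Hunk 4: at line 3 remove [etcaa,vdr,weyoe] add [lgt,ldg] -> 7 lines: dmtq hoowk lmj lgt ldg ywtnr gyxvm
Hunk 5: at line 1 remove [hoowk] add [llq,urkja,bnwh] -> 9 lines: dmtq llq urkja bnwh lmj lgt ldg ywtnr gyxvm

Answer: dmtq
llq
urkja
bnwh
lmj
lgt
ldg
ywtnr
gyxvm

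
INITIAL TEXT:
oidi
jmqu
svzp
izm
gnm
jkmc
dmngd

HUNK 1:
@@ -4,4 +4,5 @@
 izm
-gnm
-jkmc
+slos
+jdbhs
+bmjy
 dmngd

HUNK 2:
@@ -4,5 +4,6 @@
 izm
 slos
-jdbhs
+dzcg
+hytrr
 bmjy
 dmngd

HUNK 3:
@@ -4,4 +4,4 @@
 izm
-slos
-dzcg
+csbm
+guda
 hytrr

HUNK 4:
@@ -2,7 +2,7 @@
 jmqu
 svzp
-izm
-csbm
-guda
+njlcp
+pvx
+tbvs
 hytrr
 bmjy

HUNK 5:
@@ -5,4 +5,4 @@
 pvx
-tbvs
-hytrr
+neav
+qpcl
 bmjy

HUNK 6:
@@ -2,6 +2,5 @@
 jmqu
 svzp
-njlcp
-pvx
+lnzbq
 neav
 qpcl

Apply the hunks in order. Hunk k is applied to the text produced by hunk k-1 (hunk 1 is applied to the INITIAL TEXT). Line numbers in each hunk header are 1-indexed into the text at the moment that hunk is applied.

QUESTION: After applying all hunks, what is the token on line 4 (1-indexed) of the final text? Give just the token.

Answer: lnzbq

Derivation:
Hunk 1: at line 4 remove [gnm,jkmc] add [slos,jdbhs,bmjy] -> 8 lines: oidi jmqu svzp izm slos jdbhs bmjy dmngd
Hunk 2: at line 4 remove [jdbhs] add [dzcg,hytrr] -> 9 lines: oidi jmqu svzp izm slos dzcg hytrr bmjy dmngd
Hunk 3: at line 4 remove [slos,dzcg] add [csbm,guda] -> 9 lines: oidi jmqu svzp izm csbm guda hytrr bmjy dmngd
Hunk 4: at line 2 remove [izm,csbm,guda] add [njlcp,pvx,tbvs] -> 9 lines: oidi jmqu svzp njlcp pvx tbvs hytrr bmjy dmngd
Hunk 5: at line 5 remove [tbvs,hytrr] add [neav,qpcl] -> 9 lines: oidi jmqu svzp njlcp pvx neav qpcl bmjy dmngd
Hunk 6: at line 2 remove [njlcp,pvx] add [lnzbq] -> 8 lines: oidi jmqu svzp lnzbq neav qpcl bmjy dmngd
Final line 4: lnzbq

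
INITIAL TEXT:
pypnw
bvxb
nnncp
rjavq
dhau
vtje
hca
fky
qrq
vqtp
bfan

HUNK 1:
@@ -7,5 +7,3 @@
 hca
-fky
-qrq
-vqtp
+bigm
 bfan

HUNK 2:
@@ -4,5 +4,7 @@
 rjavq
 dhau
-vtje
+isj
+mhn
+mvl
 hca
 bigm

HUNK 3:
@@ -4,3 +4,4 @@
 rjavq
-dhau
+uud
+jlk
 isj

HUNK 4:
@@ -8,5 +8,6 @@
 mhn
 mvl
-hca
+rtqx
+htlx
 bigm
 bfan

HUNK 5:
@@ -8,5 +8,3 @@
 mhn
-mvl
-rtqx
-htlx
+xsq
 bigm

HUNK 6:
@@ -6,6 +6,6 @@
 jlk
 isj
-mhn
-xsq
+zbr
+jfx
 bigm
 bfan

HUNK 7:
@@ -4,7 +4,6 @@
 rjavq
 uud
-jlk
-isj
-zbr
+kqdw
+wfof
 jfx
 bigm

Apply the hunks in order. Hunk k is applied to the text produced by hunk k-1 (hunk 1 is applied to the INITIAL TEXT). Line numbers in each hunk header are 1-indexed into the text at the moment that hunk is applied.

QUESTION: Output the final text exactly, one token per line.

Answer: pypnw
bvxb
nnncp
rjavq
uud
kqdw
wfof
jfx
bigm
bfan

Derivation:
Hunk 1: at line 7 remove [fky,qrq,vqtp] add [bigm] -> 9 lines: pypnw bvxb nnncp rjavq dhau vtje hca bigm bfan
Hunk 2: at line 4 remove [vtje] add [isj,mhn,mvl] -> 11 lines: pypnw bvxb nnncp rjavq dhau isj mhn mvl hca bigm bfan
Hunk 3: at line 4 remove [dhau] add [uud,jlk] -> 12 lines: pypnw bvxb nnncp rjavq uud jlk isj mhn mvl hca bigm bfan
Hunk 4: at line 8 remove [hca] add [rtqx,htlx] -> 13 lines: pypnw bvxb nnncp rjavq uud jlk isj mhn mvl rtqx htlx bigm bfan
Hunk 5: at line 8 remove [mvl,rtqx,htlx] add [xsq] -> 11 lines: pypnw bvxb nnncp rjavq uud jlk isj mhn xsq bigm bfan
Hunk 6: at line 6 remove [mhn,xsq] add [zbr,jfx] -> 11 lines: pypnw bvxb nnncp rjavq uud jlk isj zbr jfx bigm bfan
Hunk 7: at line 4 remove [jlk,isj,zbr] add [kqdw,wfof] -> 10 lines: pypnw bvxb nnncp rjavq uud kqdw wfof jfx bigm bfan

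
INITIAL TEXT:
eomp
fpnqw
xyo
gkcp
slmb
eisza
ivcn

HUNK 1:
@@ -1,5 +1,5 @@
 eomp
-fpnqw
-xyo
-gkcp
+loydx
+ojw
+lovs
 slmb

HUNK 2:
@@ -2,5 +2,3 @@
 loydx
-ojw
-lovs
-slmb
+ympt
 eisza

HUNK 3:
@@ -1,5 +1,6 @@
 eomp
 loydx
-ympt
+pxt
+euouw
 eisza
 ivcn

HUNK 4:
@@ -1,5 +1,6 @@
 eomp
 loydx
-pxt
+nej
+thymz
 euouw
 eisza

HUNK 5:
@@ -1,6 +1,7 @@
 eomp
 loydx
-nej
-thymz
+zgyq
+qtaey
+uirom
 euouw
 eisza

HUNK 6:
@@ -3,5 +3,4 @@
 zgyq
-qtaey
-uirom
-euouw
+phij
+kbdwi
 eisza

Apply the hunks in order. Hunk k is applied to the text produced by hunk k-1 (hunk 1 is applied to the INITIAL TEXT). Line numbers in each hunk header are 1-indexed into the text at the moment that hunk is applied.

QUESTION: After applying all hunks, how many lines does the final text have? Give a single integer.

Answer: 7

Derivation:
Hunk 1: at line 1 remove [fpnqw,xyo,gkcp] add [loydx,ojw,lovs] -> 7 lines: eomp loydx ojw lovs slmb eisza ivcn
Hunk 2: at line 2 remove [ojw,lovs,slmb] add [ympt] -> 5 lines: eomp loydx ympt eisza ivcn
Hunk 3: at line 1 remove [ympt] add [pxt,euouw] -> 6 lines: eomp loydx pxt euouw eisza ivcn
Hunk 4: at line 1 remove [pxt] add [nej,thymz] -> 7 lines: eomp loydx nej thymz euouw eisza ivcn
Hunk 5: at line 1 remove [nej,thymz] add [zgyq,qtaey,uirom] -> 8 lines: eomp loydx zgyq qtaey uirom euouw eisza ivcn
Hunk 6: at line 3 remove [qtaey,uirom,euouw] add [phij,kbdwi] -> 7 lines: eomp loydx zgyq phij kbdwi eisza ivcn
Final line count: 7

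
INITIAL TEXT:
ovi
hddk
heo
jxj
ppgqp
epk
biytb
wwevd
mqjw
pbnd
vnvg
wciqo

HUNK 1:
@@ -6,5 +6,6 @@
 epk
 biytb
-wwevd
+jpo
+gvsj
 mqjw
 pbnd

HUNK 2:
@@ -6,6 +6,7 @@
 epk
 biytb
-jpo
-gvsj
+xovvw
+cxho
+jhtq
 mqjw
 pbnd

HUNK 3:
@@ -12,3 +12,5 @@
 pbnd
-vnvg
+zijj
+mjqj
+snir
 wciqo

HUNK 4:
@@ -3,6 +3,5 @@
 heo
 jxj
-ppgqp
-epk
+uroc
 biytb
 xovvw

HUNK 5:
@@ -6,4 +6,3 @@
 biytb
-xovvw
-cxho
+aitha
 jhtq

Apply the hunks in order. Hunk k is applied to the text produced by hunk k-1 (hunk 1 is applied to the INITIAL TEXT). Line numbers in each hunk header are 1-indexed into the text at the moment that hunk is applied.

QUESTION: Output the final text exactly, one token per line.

Answer: ovi
hddk
heo
jxj
uroc
biytb
aitha
jhtq
mqjw
pbnd
zijj
mjqj
snir
wciqo

Derivation:
Hunk 1: at line 6 remove [wwevd] add [jpo,gvsj] -> 13 lines: ovi hddk heo jxj ppgqp epk biytb jpo gvsj mqjw pbnd vnvg wciqo
Hunk 2: at line 6 remove [jpo,gvsj] add [xovvw,cxho,jhtq] -> 14 lines: ovi hddk heo jxj ppgqp epk biytb xovvw cxho jhtq mqjw pbnd vnvg wciqo
Hunk 3: at line 12 remove [vnvg] add [zijj,mjqj,snir] -> 16 lines: ovi hddk heo jxj ppgqp epk biytb xovvw cxho jhtq mqjw pbnd zijj mjqj snir wciqo
Hunk 4: at line 3 remove [ppgqp,epk] add [uroc] -> 15 lines: ovi hddk heo jxj uroc biytb xovvw cxho jhtq mqjw pbnd zijj mjqj snir wciqo
Hunk 5: at line 6 remove [xovvw,cxho] add [aitha] -> 14 lines: ovi hddk heo jxj uroc biytb aitha jhtq mqjw pbnd zijj mjqj snir wciqo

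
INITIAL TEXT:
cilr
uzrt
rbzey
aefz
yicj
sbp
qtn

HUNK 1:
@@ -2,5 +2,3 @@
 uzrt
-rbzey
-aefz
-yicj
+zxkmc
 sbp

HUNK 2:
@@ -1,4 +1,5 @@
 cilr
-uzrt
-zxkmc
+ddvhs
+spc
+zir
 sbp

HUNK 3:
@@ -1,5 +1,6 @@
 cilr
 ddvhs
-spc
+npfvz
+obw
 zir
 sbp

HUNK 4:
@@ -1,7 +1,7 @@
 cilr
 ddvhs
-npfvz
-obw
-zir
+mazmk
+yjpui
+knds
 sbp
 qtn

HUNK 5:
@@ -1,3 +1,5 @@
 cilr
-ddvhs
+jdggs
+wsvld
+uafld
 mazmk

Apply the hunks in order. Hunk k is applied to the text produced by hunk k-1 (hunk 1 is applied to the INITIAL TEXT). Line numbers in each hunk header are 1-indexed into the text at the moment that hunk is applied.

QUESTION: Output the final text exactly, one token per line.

Answer: cilr
jdggs
wsvld
uafld
mazmk
yjpui
knds
sbp
qtn

Derivation:
Hunk 1: at line 2 remove [rbzey,aefz,yicj] add [zxkmc] -> 5 lines: cilr uzrt zxkmc sbp qtn
Hunk 2: at line 1 remove [uzrt,zxkmc] add [ddvhs,spc,zir] -> 6 lines: cilr ddvhs spc zir sbp qtn
Hunk 3: at line 1 remove [spc] add [npfvz,obw] -> 7 lines: cilr ddvhs npfvz obw zir sbp qtn
Hunk 4: at line 1 remove [npfvz,obw,zir] add [mazmk,yjpui,knds] -> 7 lines: cilr ddvhs mazmk yjpui knds sbp qtn
Hunk 5: at line 1 remove [ddvhs] add [jdggs,wsvld,uafld] -> 9 lines: cilr jdggs wsvld uafld mazmk yjpui knds sbp qtn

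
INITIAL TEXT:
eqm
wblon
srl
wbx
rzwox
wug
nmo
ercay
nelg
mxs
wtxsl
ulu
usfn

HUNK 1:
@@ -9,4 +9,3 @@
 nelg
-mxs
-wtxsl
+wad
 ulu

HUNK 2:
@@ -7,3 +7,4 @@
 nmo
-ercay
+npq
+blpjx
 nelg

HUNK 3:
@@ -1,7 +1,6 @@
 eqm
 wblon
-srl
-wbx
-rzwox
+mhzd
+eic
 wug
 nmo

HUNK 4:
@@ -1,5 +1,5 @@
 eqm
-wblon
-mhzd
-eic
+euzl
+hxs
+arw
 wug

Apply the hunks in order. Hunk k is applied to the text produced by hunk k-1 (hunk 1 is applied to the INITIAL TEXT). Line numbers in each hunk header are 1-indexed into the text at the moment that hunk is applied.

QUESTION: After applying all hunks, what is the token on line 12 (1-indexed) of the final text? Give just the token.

Answer: usfn

Derivation:
Hunk 1: at line 9 remove [mxs,wtxsl] add [wad] -> 12 lines: eqm wblon srl wbx rzwox wug nmo ercay nelg wad ulu usfn
Hunk 2: at line 7 remove [ercay] add [npq,blpjx] -> 13 lines: eqm wblon srl wbx rzwox wug nmo npq blpjx nelg wad ulu usfn
Hunk 3: at line 1 remove [srl,wbx,rzwox] add [mhzd,eic] -> 12 lines: eqm wblon mhzd eic wug nmo npq blpjx nelg wad ulu usfn
Hunk 4: at line 1 remove [wblon,mhzd,eic] add [euzl,hxs,arw] -> 12 lines: eqm euzl hxs arw wug nmo npq blpjx nelg wad ulu usfn
Final line 12: usfn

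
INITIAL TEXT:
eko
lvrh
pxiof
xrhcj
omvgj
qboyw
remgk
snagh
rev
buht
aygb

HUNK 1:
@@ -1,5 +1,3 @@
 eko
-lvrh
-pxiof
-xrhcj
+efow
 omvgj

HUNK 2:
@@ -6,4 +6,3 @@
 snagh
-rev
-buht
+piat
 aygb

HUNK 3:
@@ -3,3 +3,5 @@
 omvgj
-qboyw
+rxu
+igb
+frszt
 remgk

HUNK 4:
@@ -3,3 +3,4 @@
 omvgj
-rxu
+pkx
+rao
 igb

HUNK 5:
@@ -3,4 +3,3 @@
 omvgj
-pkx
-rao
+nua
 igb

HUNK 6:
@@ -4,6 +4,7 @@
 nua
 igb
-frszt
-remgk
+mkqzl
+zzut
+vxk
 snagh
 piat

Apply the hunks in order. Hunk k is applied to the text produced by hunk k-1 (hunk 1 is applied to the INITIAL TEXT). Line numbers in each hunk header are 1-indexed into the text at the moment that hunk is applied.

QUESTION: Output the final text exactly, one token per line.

Hunk 1: at line 1 remove [lvrh,pxiof,xrhcj] add [efow] -> 9 lines: eko efow omvgj qboyw remgk snagh rev buht aygb
Hunk 2: at line 6 remove [rev,buht] add [piat] -> 8 lines: eko efow omvgj qboyw remgk snagh piat aygb
Hunk 3: at line 3 remove [qboyw] add [rxu,igb,frszt] -> 10 lines: eko efow omvgj rxu igb frszt remgk snagh piat aygb
Hunk 4: at line 3 remove [rxu] add [pkx,rao] -> 11 lines: eko efow omvgj pkx rao igb frszt remgk snagh piat aygb
Hunk 5: at line 3 remove [pkx,rao] add [nua] -> 10 lines: eko efow omvgj nua igb frszt remgk snagh piat aygb
Hunk 6: at line 4 remove [frszt,remgk] add [mkqzl,zzut,vxk] -> 11 lines: eko efow omvgj nua igb mkqzl zzut vxk snagh piat aygb

Answer: eko
efow
omvgj
nua
igb
mkqzl
zzut
vxk
snagh
piat
aygb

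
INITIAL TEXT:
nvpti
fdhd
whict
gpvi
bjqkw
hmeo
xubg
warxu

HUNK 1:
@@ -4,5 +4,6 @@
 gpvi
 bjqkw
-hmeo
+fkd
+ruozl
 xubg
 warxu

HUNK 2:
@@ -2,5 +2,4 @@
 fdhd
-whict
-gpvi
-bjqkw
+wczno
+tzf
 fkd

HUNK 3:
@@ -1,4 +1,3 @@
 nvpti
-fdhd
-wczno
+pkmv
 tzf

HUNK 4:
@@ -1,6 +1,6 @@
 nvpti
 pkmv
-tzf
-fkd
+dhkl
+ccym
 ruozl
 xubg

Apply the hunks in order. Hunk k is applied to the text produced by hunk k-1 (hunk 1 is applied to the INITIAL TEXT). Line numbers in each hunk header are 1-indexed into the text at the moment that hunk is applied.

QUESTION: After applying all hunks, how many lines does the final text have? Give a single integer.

Answer: 7

Derivation:
Hunk 1: at line 4 remove [hmeo] add [fkd,ruozl] -> 9 lines: nvpti fdhd whict gpvi bjqkw fkd ruozl xubg warxu
Hunk 2: at line 2 remove [whict,gpvi,bjqkw] add [wczno,tzf] -> 8 lines: nvpti fdhd wczno tzf fkd ruozl xubg warxu
Hunk 3: at line 1 remove [fdhd,wczno] add [pkmv] -> 7 lines: nvpti pkmv tzf fkd ruozl xubg warxu
Hunk 4: at line 1 remove [tzf,fkd] add [dhkl,ccym] -> 7 lines: nvpti pkmv dhkl ccym ruozl xubg warxu
Final line count: 7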